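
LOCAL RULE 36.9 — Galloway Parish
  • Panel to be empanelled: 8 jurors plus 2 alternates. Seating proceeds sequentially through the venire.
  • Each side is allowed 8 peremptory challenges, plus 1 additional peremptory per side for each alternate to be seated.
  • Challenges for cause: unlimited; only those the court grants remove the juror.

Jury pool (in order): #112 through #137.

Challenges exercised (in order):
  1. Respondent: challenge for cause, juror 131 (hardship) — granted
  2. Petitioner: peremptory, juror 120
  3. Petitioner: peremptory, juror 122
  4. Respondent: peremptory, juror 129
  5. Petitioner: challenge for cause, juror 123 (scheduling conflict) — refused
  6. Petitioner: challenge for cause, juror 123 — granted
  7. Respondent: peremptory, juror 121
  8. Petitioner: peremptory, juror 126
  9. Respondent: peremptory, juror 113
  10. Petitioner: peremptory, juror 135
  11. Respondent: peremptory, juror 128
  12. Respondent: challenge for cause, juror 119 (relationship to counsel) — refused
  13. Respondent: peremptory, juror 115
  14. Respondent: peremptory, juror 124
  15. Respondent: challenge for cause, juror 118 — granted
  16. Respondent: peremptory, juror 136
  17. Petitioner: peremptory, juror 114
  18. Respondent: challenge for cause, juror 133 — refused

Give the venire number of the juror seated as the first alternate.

Removed: #113, #114, #115, #118, #120, #121, #122, #123, #124, #126, #128, #129, #131, #135, #136. (#119, #133 stay — for-cause denied.)
Seating in order: seats 1–8 → #112, #116, #117, #119, #125, #127, #130, #132; alternates → #133, #134.
So alternate 1 is #133.

133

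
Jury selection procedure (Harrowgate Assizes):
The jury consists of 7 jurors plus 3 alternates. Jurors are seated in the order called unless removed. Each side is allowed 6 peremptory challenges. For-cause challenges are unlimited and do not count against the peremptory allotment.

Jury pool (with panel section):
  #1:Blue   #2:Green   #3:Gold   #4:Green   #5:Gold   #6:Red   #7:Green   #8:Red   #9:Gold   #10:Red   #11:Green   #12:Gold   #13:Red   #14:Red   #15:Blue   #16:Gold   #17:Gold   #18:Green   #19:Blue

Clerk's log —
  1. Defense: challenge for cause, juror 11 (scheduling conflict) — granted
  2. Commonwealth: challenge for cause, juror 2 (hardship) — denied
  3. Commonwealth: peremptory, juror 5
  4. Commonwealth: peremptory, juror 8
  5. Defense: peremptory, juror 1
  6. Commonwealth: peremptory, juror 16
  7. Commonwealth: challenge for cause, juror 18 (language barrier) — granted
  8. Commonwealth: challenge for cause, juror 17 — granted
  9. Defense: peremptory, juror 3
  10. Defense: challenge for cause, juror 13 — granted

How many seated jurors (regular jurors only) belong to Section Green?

Removed: #1, #3, #5, #8, #11, #13, #16, #17, #18.
Seated jurors 1–7: #2, #4, #6, #7, #9, #10, #12 (alternates #14, #15, #19 not counted).
Of those, in Section Green: #2, #4, #7 → 3.

3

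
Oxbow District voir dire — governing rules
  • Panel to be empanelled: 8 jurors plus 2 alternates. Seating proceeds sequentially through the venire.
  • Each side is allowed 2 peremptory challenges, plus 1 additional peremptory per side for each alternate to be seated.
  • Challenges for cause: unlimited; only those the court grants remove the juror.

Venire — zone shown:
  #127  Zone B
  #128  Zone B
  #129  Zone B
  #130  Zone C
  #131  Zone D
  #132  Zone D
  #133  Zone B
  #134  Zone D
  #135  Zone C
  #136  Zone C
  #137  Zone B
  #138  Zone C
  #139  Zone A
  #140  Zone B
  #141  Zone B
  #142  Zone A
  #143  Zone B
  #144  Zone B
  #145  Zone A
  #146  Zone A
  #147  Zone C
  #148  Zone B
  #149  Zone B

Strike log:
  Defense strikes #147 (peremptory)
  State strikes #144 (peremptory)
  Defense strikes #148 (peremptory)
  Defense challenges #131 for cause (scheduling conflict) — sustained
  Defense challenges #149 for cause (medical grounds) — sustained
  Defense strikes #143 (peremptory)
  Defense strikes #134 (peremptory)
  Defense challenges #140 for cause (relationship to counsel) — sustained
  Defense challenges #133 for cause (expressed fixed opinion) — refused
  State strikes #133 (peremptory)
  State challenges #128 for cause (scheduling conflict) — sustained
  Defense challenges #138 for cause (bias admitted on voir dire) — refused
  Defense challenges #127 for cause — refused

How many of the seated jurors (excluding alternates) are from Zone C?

4

Removed: #128, #131, #133, #134, #140, #143, #144, #147, #148, #149.
Seated jurors 1–8: #127, #129, #130, #132, #135, #136, #137, #138 (alternates #139, #141 not counted).
Of those, in Zone C: #130, #135, #136, #138 → 4.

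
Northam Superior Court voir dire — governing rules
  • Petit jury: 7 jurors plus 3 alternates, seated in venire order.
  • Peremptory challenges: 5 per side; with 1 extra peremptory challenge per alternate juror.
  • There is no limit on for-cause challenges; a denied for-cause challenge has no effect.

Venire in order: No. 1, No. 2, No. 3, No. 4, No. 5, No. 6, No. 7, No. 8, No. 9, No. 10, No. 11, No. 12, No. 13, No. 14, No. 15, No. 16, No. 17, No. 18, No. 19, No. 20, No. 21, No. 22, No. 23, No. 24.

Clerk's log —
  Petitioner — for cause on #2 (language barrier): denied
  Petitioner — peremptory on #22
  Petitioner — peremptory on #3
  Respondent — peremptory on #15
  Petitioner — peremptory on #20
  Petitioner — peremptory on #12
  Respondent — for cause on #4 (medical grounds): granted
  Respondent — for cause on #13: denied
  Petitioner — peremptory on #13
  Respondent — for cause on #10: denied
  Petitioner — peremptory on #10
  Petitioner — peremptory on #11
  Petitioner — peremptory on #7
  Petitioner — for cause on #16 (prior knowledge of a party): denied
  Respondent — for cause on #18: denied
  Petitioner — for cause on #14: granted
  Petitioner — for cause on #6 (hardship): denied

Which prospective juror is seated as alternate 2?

18

Removed: #3, #4, #7, #10, #11, #12, #13, #14, #15, #20, #22. (#2, #6, #16, #18 stay — for-cause denied.)
Seating in order: seats 1–7 → #1, #2, #5, #6, #8, #9, #16; alternates → #17, #18, #19.
So alternate 2 is #18.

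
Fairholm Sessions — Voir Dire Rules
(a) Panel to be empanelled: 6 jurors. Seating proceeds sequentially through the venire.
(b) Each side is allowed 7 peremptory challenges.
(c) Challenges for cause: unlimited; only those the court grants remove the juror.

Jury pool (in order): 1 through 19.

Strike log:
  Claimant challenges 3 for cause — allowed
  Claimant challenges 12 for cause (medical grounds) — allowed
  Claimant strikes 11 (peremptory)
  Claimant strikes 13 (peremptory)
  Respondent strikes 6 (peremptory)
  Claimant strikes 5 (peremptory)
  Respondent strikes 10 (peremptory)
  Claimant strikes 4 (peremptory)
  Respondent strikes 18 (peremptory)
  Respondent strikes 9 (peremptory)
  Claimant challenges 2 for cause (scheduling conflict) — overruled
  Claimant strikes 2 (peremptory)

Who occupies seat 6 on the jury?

16

Removed: #2, #3, #4, #5, #6, #9, #10, #11, #12, #13, #18.
Filling seats in venire order through position 6: #1, #7, #8, #14, #15, #16.
So seat 6 is #16.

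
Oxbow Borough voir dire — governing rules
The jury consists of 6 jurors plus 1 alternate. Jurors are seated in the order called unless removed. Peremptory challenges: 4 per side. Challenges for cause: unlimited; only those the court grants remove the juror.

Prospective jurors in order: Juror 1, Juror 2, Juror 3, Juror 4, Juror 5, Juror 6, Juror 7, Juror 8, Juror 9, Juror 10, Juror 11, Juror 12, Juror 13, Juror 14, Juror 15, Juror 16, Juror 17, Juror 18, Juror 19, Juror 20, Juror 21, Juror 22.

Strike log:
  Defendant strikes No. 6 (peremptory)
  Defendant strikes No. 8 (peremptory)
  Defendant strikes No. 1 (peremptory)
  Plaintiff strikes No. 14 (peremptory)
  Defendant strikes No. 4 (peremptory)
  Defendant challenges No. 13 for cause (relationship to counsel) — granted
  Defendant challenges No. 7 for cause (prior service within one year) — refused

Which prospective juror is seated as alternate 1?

Removed: #1, #4, #6, #8, #13, #14. (#7 stays — for-cause denied.)
Filling seats in venire order through position 7: #2, #3, #5, #7, #9, #10, #11.
So alternate 1 is #11.

11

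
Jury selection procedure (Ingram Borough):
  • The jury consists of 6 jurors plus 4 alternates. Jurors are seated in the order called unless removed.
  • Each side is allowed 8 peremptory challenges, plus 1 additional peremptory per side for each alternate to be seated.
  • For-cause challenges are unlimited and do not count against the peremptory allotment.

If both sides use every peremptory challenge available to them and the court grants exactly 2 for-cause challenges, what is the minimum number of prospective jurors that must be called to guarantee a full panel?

36

Seats to fill: 6 + 4 alternates = 10.
Peremptories: 8 + 1×4 = 12 per side × 2 sides = 24.
For-cause removals: 2.
Minimum venire: 10 + 24 + 2 = 36.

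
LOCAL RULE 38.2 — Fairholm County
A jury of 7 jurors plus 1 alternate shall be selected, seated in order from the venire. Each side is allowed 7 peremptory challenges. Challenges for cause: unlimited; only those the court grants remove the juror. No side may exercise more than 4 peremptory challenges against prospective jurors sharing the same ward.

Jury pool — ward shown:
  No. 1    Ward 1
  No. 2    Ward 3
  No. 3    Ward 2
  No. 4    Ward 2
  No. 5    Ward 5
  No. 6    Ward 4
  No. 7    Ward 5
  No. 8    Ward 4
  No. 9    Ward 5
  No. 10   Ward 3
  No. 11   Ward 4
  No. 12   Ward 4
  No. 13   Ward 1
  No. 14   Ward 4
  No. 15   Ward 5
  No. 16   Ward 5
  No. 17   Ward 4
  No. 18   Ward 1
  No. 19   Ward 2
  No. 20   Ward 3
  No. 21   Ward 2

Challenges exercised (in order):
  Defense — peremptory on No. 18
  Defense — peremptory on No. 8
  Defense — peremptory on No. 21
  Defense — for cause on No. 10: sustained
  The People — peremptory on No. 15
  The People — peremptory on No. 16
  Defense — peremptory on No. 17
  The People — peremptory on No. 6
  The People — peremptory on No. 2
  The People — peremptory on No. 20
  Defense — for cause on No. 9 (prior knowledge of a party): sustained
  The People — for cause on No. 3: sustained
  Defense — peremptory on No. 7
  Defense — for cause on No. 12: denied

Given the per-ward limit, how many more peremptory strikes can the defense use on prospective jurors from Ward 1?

2

Defense peremptories so far: #18, #8, #21, #17, #7 — 5 of 7 used, 2 left overall.
Against Ward 1: #18 — 1 used; per-ward cap 4 leaves 3.
Binding limit: min(2, 3) = 2.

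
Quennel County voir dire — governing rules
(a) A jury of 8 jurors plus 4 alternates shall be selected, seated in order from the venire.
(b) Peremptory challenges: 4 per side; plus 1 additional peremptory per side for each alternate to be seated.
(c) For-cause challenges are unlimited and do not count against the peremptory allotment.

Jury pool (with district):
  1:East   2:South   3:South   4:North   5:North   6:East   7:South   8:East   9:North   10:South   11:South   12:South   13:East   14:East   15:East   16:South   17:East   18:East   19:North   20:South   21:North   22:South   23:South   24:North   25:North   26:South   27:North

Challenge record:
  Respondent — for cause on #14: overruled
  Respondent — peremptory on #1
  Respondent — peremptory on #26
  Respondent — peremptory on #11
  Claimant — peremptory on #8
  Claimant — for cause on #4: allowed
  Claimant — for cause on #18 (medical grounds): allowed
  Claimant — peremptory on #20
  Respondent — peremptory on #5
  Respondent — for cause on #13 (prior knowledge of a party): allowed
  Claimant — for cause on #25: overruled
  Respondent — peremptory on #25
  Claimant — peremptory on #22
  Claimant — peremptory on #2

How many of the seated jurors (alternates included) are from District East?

Removed: #1, #2, #4, #5, #8, #11, #13, #18, #20, #22, #25, #26.
Seated (12 incl. alternates): #3, #6, #7, #9, #10, #12, #14, #15, #16, #17, #19, #21.
Of those, in District East: #6, #14, #15, #17 → 4.

4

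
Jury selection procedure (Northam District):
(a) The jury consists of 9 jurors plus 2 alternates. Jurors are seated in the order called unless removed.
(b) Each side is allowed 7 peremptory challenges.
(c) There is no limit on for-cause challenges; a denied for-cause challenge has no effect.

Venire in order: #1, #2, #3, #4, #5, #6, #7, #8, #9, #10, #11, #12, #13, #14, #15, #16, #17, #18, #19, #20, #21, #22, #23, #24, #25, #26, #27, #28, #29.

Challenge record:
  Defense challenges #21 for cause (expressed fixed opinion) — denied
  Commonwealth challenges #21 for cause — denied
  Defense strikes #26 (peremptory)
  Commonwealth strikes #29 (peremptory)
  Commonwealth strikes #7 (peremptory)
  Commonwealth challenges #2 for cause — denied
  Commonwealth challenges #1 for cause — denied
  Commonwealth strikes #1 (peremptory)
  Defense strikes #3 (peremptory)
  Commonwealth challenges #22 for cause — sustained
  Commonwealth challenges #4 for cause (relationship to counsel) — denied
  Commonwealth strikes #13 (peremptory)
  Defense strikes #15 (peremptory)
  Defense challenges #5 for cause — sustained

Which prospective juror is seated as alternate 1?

Removed: #1, #3, #5, #7, #13, #15, #22, #26, #29. (#2, #4, #21 stay — for-cause denied.)
Filling seats in venire order through position 10: #2, #4, #6, #8, #9, #10, #11, #12, #14, #16.
So alternate 1 is #16.

16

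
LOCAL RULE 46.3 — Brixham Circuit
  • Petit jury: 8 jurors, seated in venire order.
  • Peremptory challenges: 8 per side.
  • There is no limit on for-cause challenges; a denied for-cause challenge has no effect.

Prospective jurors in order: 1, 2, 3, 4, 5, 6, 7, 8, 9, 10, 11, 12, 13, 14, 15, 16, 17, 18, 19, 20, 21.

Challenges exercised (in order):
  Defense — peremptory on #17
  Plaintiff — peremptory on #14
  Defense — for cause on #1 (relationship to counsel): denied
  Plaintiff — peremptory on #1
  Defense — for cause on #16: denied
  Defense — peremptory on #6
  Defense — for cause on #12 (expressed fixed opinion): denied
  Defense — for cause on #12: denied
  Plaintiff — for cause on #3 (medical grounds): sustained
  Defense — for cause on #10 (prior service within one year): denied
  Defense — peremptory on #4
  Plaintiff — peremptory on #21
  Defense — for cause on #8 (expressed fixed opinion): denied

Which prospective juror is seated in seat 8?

Removed: #1, #3, #4, #6, #14, #17, #21. (#8, #10, #12, #16 stay — for-cause denied.)
Filling seats in venire order through position 8: #2, #5, #7, #8, #9, #10, #11, #12.
So seat 8 is #12.

12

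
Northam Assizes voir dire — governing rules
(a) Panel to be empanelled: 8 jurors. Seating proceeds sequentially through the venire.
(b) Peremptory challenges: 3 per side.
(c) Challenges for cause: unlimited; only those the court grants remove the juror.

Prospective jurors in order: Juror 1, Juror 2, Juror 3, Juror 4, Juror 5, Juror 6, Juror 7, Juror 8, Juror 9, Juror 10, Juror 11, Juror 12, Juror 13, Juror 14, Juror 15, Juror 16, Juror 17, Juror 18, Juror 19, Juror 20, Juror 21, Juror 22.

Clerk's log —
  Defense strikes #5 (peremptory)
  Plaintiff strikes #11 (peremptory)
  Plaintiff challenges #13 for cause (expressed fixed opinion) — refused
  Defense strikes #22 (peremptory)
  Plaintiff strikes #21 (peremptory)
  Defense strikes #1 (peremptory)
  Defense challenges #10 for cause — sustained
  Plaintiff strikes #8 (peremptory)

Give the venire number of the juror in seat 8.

13

Removed: #1, #5, #8, #10, #11, #21, #22. (#13 stays — for-cause denied.)
Filling seats in venire order through position 8: #2, #3, #4, #6, #7, #9, #12, #13.
So seat 8 is #13.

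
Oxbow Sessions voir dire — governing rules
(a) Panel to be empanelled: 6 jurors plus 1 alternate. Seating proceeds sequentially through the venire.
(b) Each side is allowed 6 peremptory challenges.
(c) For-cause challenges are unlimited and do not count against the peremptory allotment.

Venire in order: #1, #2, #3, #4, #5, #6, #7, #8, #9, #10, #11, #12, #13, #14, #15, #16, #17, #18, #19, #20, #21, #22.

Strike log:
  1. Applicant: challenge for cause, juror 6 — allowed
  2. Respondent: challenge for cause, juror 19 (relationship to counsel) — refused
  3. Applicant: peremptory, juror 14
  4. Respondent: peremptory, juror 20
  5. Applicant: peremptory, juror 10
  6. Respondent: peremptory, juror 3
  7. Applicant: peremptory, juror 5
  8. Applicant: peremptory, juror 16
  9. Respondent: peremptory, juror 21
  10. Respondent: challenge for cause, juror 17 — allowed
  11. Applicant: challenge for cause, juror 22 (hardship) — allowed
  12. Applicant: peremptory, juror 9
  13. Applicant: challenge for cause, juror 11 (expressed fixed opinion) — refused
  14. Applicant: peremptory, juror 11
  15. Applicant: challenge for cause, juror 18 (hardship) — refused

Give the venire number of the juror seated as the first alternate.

Removed: #3, #5, #6, #9, #10, #11, #14, #16, #17, #20, #21, #22. (#18, #19 stay — for-cause denied.)
Seating in order: seats 1–6 → #1, #2, #4, #7, #8, #12; alternates → #13.
So alternate 1 is #13.

13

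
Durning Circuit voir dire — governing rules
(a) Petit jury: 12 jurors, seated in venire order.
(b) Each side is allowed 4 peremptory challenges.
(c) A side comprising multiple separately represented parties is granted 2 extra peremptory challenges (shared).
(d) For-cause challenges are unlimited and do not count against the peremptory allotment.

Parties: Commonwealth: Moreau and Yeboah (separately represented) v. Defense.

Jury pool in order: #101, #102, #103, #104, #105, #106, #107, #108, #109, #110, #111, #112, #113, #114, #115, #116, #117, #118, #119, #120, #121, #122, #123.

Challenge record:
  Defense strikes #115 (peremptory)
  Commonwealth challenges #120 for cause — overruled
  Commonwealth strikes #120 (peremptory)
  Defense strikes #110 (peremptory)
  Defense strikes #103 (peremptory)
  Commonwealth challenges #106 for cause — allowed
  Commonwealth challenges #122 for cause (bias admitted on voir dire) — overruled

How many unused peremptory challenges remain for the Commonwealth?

Commonwealth allotment: 4 base + 2 multi-party = 6.
Commonwealth peremptories used: #120 — 1 (for-cause on #120, #106, #122 don't count).
Remaining: 6 − 1 = 5.

5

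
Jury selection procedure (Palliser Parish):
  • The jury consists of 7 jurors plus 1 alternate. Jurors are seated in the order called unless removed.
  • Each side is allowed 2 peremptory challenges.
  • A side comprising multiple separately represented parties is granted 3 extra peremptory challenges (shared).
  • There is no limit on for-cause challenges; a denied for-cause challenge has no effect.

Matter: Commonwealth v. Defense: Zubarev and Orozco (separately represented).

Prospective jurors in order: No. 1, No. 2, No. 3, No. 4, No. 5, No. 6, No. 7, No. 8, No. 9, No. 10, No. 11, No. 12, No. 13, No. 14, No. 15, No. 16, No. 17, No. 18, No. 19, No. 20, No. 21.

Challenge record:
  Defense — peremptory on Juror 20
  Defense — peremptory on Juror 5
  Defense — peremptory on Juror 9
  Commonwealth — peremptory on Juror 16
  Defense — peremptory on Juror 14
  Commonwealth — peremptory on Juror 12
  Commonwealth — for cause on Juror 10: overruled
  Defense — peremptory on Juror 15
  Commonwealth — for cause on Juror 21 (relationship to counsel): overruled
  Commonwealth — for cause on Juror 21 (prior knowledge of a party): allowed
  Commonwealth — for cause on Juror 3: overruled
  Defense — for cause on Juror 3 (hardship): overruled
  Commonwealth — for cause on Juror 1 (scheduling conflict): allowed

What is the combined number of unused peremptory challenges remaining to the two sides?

Commonwealth allotment: 2. Defense allotment: 2 base + 3 multi-party = 5.
Commonwealth peremptories used: #16, #12 — 2 (for-cause on #10, #21, #21, #3, #1 don't count).
Defense peremptories used: #20, #5, #9, #14, #15 — 5 (the for-cause on #3 doesn't count).
Remaining: (2 − 2) + (5 − 5) = 0.

0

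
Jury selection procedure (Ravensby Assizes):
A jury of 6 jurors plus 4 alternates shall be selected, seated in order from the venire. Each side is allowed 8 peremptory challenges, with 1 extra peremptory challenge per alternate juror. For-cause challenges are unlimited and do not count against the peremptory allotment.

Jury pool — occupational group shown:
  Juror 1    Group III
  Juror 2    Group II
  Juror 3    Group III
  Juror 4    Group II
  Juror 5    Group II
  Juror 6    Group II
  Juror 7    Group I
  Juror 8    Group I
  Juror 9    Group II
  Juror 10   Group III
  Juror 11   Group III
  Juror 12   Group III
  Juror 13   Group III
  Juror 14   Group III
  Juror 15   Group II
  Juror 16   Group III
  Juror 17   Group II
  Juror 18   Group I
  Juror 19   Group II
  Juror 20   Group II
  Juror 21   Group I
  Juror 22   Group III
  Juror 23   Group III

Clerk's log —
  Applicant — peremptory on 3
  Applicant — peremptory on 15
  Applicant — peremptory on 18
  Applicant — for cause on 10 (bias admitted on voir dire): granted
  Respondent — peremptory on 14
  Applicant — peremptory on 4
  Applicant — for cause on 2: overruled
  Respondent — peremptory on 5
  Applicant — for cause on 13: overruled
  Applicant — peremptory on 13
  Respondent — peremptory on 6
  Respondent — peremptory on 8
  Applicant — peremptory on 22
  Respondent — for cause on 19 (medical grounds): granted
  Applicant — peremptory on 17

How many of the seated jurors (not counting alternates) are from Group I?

Removed: #3, #4, #5, #6, #8, #10, #13, #14, #15, #17, #18, #19, #22.
Seated jurors 1–6: #1, #2, #7, #9, #11, #12 (alternates #16, #20, #21, #23 not counted).
Of those, in Group I: #7 → 1.

1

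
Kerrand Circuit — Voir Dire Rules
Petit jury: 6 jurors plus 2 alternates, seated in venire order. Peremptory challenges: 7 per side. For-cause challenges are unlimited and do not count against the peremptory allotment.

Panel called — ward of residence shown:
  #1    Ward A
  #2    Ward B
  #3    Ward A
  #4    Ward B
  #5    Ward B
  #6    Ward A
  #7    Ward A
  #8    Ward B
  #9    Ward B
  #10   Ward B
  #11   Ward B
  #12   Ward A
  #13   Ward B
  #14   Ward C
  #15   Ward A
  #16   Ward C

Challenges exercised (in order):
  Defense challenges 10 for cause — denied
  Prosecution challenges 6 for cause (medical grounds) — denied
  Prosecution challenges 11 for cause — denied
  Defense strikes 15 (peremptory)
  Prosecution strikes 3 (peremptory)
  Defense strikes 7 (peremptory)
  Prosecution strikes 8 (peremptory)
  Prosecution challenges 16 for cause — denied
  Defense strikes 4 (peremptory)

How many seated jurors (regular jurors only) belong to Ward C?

0

Removed: #3, #4, #7, #8, #15.
Seated jurors 1–6: #1, #2, #5, #6, #9, #10 (alternates #11, #12 not counted).
None of those are in Ward C → 0.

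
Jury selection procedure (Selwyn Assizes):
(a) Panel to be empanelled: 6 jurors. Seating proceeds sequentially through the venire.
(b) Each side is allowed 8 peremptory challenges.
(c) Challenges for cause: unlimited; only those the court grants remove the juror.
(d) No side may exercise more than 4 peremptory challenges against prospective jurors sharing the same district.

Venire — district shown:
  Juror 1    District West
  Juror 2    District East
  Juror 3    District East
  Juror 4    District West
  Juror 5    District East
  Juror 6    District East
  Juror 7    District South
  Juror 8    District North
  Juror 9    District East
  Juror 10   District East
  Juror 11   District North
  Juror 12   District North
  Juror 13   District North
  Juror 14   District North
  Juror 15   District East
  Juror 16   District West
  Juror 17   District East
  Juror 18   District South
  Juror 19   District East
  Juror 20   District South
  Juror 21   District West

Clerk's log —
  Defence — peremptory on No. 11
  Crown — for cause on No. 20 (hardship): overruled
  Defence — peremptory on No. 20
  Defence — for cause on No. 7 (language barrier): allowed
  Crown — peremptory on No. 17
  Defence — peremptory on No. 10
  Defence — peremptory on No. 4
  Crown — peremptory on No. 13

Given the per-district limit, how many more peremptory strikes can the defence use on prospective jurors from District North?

3

Defence peremptories so far: #11, #20, #10, #4 — 4 of 8 used, 4 left overall.
Against District North: #11 — 1 used; per-district cap 4 leaves 3.
Binding limit: min(4, 3) = 3.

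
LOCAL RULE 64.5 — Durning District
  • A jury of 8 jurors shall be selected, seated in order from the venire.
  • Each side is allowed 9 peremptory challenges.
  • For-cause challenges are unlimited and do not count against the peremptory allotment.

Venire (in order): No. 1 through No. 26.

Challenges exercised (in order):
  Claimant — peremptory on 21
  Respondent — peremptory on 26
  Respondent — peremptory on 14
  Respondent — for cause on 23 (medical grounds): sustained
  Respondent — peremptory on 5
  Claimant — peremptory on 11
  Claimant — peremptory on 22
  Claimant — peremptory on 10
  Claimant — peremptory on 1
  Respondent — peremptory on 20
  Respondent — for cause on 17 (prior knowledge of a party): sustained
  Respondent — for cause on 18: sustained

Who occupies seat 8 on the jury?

Removed: #1, #5, #10, #11, #14, #17, #18, #20, #21, #22, #23, #26.
Filling seats in venire order through position 8: #2, #3, #4, #6, #7, #8, #9, #12.
So seat 8 is #12.

12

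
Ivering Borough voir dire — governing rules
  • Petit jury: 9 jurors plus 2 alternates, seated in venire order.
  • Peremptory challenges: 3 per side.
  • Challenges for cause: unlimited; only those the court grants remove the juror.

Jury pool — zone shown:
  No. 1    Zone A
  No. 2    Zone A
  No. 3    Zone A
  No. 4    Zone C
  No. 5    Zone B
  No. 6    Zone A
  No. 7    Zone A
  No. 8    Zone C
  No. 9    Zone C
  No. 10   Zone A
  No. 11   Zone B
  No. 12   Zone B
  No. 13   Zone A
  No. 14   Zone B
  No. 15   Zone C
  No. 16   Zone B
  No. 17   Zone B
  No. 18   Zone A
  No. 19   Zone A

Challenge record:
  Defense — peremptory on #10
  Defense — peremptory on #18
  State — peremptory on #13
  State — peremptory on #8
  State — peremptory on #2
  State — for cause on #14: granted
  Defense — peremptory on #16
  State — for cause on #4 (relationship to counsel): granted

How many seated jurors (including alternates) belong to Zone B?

4

Removed: #2, #4, #8, #10, #13, #14, #16, #18.
Seated (11 incl. alternates): #1, #3, #5, #6, #7, #9, #11, #12, #15, #17, #19.
Of those, in Zone B: #5, #11, #12, #17 → 4.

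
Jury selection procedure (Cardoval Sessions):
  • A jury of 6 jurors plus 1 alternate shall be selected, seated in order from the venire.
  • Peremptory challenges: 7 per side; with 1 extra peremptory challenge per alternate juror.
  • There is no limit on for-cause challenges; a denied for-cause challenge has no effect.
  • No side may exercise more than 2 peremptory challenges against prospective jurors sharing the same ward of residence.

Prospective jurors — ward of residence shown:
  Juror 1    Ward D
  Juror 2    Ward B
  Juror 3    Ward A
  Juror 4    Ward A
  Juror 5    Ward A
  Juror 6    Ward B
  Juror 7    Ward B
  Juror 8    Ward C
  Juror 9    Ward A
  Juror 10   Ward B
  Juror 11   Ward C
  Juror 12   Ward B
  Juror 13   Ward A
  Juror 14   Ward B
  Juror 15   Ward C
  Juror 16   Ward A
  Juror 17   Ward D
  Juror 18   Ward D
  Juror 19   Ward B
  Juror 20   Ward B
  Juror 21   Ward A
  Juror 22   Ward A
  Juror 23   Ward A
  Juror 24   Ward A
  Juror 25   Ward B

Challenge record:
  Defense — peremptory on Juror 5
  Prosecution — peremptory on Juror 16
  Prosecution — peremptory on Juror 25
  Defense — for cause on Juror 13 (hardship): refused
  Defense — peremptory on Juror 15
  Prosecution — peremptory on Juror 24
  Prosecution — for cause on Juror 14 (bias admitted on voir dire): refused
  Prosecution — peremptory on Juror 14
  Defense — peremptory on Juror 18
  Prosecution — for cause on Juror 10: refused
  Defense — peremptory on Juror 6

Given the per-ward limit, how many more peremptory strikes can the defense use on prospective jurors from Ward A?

Defense peremptories so far: #5, #15, #18, #6 — 4 of 8 used, 4 left overall.
Against Ward A: #5 — 1 used; per-ward cap 2 leaves 1.
Binding limit: min(4, 1) = 1.

1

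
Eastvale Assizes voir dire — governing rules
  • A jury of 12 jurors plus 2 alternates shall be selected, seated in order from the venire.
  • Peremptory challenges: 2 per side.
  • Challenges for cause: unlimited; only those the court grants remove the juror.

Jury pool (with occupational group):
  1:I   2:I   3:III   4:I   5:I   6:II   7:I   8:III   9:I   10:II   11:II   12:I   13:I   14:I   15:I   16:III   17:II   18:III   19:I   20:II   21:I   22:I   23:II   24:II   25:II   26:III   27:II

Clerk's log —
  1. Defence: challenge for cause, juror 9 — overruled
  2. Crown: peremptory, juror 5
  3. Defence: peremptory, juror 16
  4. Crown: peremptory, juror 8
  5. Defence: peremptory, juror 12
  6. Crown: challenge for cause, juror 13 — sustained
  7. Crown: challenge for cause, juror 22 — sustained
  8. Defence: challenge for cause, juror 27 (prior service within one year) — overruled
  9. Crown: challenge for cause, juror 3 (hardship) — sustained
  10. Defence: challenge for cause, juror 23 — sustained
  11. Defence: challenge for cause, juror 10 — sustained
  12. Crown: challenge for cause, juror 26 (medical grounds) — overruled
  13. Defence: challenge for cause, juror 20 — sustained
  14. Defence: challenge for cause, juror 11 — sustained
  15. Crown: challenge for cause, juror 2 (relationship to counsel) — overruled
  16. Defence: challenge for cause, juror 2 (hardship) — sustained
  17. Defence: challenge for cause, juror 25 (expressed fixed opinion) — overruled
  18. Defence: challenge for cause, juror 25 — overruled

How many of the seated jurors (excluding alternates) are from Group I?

Removed: #2, #3, #5, #8, #10, #11, #12, #13, #16, #20, #22, #23.
Seated jurors 1–12: #1, #4, #6, #7, #9, #14, #15, #17, #18, #19, #21, #24 (alternates #25, #26 not counted).
Of those, in Group I: #1, #4, #7, #9, #14, #15, #19, #21 → 8.

8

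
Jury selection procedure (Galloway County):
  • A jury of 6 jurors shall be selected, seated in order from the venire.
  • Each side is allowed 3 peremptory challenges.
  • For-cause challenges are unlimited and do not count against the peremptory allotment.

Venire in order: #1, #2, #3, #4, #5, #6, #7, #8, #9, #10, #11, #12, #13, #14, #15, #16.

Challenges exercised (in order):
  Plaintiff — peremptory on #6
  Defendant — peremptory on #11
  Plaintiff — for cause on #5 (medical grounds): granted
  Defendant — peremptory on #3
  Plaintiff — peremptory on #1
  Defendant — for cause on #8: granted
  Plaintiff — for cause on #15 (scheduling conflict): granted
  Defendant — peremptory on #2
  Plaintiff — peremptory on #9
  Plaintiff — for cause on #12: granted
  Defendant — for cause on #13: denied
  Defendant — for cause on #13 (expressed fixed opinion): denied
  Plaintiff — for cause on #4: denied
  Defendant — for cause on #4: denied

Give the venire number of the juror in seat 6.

16

Removed: #1, #2, #3, #5, #6, #8, #9, #11, #12, #15. (#4, #13 stay — for-cause denied.)
Seating in order: seats 1–6 → #4, #7, #10, #13, #14, #16.
So seat 6 is #16.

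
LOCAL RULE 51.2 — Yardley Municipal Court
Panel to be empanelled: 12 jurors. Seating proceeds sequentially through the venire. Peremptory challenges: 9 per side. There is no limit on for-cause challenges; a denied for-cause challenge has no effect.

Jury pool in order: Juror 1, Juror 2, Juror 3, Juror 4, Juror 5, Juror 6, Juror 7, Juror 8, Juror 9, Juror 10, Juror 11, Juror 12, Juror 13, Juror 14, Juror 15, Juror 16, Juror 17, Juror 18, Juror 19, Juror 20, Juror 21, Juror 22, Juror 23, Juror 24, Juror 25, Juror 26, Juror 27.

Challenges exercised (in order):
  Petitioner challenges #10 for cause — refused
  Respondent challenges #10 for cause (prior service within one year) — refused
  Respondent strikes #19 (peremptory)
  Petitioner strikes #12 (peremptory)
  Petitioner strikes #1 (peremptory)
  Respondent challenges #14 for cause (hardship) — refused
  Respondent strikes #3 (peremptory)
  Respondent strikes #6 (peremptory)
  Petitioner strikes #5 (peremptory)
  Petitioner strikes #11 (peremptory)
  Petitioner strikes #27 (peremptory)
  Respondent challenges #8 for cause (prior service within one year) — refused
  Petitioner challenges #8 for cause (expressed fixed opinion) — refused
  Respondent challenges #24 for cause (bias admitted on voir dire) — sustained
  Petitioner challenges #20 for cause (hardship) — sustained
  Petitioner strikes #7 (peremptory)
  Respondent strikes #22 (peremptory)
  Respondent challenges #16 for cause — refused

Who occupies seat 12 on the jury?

21

Removed: #1, #3, #5, #6, #7, #11, #12, #19, #20, #22, #24, #27. (#8, #10, #14, #16 stay — for-cause denied.)
Seating in order: seats 1–12 → #2, #4, #8, #9, #10, #13, #14, #15, #16, #17, #18, #21.
So seat 12 is #21.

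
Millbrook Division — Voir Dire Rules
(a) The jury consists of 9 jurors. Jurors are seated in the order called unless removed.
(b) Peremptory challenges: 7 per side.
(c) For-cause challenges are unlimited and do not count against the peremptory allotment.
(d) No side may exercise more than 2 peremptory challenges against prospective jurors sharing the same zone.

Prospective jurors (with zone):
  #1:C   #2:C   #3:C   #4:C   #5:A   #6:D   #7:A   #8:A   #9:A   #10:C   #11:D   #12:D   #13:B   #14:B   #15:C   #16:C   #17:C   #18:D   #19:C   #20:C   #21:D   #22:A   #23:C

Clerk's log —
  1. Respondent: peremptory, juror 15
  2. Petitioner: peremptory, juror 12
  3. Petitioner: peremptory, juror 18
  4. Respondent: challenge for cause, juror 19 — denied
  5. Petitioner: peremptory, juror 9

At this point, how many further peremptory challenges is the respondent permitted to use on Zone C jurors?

1

Respondent peremptories so far: #15 — 1 of 7 used, 6 left overall.
Against Zone C: #15 — 1 used; per-zone cap 2 leaves 1.
Binding limit: min(6, 1) = 1.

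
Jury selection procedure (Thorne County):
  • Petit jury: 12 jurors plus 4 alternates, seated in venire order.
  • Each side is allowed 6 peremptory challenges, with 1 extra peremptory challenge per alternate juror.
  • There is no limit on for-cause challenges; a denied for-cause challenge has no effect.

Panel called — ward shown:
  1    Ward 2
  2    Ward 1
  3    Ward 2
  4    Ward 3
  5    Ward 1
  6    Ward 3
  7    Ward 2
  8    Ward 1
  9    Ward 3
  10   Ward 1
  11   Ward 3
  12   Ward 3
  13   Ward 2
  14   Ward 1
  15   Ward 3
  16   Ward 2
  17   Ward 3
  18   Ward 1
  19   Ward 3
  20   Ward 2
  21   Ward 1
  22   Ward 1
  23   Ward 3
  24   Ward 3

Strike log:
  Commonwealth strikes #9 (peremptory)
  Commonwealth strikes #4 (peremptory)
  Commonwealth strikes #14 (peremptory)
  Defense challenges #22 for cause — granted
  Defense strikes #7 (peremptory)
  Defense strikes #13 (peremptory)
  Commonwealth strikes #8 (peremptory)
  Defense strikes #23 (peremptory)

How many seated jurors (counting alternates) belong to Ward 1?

Removed: #4, #7, #8, #9, #13, #14, #22, #23.
Seated (16 incl. alternates): #1, #2, #3, #5, #6, #10, #11, #12, #15, #16, #17, #18, #19, #20, #21, #24.
Of those, in Ward 1: #2, #5, #10, #18, #21 → 5.

5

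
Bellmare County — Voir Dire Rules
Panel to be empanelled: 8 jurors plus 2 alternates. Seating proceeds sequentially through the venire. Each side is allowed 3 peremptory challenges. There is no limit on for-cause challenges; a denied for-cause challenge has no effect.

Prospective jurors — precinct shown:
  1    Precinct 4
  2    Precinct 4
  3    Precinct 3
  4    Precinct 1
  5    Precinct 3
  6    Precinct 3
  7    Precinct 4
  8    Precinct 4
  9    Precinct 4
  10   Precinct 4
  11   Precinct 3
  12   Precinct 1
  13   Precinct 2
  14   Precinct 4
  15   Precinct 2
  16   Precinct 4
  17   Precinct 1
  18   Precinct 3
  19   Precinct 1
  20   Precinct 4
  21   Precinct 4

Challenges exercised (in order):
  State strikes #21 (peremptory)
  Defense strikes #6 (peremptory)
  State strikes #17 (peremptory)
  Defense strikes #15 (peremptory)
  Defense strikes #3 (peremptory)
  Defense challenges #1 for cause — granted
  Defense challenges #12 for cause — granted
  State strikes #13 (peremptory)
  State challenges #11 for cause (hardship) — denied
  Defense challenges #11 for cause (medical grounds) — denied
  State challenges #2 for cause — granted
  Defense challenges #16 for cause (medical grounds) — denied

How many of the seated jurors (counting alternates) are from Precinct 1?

Removed: #1, #2, #3, #6, #12, #13, #15, #17, #21.
Seated (10 incl. alternates): #4, #5, #7, #8, #9, #10, #11, #14, #16, #18.
Of those, in Precinct 1: #4 → 1.

1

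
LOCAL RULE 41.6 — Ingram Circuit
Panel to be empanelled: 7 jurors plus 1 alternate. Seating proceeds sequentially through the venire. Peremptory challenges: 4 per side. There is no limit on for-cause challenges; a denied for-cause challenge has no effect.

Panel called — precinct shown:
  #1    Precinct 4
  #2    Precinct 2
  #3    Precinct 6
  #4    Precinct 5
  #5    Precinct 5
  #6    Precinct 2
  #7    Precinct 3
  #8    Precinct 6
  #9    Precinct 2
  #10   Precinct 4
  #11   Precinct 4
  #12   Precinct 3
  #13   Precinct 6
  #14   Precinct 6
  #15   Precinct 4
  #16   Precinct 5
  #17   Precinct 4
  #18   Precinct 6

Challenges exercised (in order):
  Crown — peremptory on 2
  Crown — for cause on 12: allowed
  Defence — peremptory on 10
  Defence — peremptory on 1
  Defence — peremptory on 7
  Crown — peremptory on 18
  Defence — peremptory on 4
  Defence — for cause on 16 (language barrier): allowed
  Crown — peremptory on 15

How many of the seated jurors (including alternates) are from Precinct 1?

0

Removed: #1, #2, #4, #7, #10, #12, #15, #16, #18.
Seated (8 incl. alternates): #3, #5, #6, #8, #9, #11, #13, #14.
None of those are in Precinct 1 → 0.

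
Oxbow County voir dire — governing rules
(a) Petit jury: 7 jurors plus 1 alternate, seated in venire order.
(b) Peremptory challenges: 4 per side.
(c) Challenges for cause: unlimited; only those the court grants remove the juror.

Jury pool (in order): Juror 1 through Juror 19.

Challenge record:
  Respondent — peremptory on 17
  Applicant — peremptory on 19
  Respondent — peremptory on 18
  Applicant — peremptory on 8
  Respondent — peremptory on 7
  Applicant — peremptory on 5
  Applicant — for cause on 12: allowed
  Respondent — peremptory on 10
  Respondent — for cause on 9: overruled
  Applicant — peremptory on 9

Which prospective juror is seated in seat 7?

13

Removed: #5, #7, #8, #9, #10, #12, #17, #18, #19.
Filling seats in venire order through position 7: #1, #2, #3, #4, #6, #11, #13.
So seat 7 is #13.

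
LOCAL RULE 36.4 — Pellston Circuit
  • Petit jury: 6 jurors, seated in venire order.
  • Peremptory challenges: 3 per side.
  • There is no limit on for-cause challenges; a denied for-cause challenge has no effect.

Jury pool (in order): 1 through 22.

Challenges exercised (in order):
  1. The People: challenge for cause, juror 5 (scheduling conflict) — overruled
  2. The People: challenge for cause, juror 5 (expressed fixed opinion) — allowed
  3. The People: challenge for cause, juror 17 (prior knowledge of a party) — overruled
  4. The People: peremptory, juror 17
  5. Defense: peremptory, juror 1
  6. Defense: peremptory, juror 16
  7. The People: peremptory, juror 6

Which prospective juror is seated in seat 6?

Removed: #1, #5, #6, #16, #17.
Seating in order: seats 1–6 → #2, #3, #4, #7, #8, #9.
So seat 6 is #9.

9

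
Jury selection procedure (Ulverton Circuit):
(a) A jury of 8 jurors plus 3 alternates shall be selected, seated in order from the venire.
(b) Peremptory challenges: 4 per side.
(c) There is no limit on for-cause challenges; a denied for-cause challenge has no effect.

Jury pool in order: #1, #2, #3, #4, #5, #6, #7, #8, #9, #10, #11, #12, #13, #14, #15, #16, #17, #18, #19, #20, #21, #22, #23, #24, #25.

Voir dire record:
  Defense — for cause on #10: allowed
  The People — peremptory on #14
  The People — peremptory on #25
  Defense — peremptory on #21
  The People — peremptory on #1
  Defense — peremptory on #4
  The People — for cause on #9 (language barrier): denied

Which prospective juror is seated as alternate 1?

12

Removed: #1, #4, #10, #14, #21, #25. (#9 stays — for-cause denied.)
Filling seats in venire order through position 9: #2, #3, #5, #6, #7, #8, #9, #11, #12.
So alternate 1 is #12.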